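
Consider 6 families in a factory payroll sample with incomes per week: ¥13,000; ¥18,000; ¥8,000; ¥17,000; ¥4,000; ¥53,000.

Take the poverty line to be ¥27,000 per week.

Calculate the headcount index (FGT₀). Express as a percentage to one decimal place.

83.3%

5 of the 6 families have income below ¥27,000.
H = 5/6 = 83.3%.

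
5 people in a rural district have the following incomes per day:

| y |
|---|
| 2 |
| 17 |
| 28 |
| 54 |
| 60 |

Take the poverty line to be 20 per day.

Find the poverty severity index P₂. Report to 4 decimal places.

Below z: 2, 17 (q = 2 of N = 5).
Relative gaps: (20−2)/20 = 0.9000; (20−17)/20 = 0.1500.
Squared: 0.8100; 0.0225.
Sum = 0.832500; P₂ = 0.832500 / 5 = 0.1665.

0.1665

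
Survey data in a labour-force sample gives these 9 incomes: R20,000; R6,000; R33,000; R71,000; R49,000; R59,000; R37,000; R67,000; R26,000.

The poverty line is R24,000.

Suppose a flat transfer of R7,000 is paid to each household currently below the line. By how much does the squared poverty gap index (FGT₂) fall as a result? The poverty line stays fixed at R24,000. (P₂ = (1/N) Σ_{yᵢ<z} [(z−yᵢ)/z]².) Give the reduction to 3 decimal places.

0.042

Before: below the line — R6,000, R20,000; squared poverty gap index (FGT₂) = 0.06559.
After the R7,000 transfer: below the line — R13,000; squared poverty gap index (FGT₂) = 0.02334.
Reduction = 0.06559 − 0.02334 = 0.042.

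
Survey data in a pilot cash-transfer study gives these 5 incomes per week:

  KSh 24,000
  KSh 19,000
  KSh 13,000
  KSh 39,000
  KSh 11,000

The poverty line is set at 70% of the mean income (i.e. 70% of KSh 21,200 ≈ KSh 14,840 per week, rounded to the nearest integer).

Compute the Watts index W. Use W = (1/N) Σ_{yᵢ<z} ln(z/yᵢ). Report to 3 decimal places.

Below z: KSh 11,000, KSh 13,000 (q = 2 of N = 5).
Log gaps: ln(14840/11000) = 0.2994; ln(14840/13000) = 0.1324.
W = 0.431808 / 5 = 0.086.

0.086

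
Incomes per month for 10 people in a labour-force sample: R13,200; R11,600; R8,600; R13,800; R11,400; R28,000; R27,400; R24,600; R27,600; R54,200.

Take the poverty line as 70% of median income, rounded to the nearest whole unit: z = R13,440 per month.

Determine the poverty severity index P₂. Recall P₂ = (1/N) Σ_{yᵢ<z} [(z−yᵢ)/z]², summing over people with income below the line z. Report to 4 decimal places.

0.0172

Poor units: R8,600, R11,400, R11,600, R13,200 (q = 4 of N = 10).
Normalized shortfalls: (13440−8600)/13440 = 0.3601; (13440−11400)/13440 = 0.1518; (13440−11600)/13440 = 0.1369; (13440−13200)/13440 = 0.0179.
Squared: 0.1297; 0.0230; 0.0187; 0.0003.
Sum = 0.171786; P₂ = 0.171786 / 10 = 0.0172.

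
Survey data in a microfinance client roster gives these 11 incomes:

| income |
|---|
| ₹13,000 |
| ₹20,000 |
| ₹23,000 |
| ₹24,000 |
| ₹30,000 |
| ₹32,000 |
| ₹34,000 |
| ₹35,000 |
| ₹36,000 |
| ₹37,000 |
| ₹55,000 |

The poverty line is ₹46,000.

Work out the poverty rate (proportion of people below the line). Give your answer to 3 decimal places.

0.909

10 of the 11 people have income below ₹46,000.
H = 10/11 = 0.909.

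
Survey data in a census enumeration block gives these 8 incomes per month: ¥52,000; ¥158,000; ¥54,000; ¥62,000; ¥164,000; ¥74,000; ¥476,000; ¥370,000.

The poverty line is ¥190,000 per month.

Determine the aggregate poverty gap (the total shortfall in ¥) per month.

¥576,000

Below z: ¥52,000, ¥54,000, ¥62,000, ¥74,000, ¥158,000, ¥164,000 (q = 6 of N = 8).
Individual gaps: 190000−52000 = 138000; 190000−54000 = 136000; 190000−62000 = 128000; 190000−74000 = 116000; 190000−158000 = 32000; 190000−164000 = 26000.
Aggregate gap = ¥576,000.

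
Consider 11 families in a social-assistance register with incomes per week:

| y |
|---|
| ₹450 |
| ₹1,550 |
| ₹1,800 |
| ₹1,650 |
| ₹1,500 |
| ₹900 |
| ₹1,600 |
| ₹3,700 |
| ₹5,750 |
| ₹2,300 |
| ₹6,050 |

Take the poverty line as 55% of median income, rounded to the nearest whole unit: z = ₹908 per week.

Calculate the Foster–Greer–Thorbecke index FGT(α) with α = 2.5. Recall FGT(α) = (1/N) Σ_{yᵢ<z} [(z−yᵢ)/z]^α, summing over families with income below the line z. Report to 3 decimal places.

0.016

Poor units: ₹450, ₹900 (q = 2 of N = 11).
Gap ratios (z−y)/z: (908−450)/908 = 0.5044; (908−900)/908 = 0.0088.
Raised to α = 2.5: 0.18070; 0.00001.
Sum = 0.180704; FGT(2.5) = 0.180704 / 11 = 0.016.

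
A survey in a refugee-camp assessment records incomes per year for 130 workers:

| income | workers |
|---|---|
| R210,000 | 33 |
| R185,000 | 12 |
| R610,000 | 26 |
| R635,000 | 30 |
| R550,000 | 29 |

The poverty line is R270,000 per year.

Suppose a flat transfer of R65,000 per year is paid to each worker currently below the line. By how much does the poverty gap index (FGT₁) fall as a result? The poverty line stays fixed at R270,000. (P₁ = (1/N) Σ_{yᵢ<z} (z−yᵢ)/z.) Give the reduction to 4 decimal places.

0.0786

Before: below the line — 12×R185,000, 33×R210,000; poverty gap index (FGT₁) = 0.085470.
After the R65,000 transfer: below the line — 12×R250,000; poverty gap index (FGT₁) = 0.006838.
Reduction = 0.085470 − 0.006838 = 0.0786.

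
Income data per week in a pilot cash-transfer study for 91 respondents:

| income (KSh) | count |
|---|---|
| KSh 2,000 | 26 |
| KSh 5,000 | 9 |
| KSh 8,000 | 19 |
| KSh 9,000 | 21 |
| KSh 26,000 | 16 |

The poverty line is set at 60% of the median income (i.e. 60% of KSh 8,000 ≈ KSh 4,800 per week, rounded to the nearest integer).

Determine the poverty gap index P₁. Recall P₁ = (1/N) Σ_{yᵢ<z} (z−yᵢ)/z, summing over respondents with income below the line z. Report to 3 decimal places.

Incomes under z: 26×KSh 2,000 (q = 26 of N = 91).
Shortfall ratios: (4800−2000)/4800 = 0.5833 (×26).
Σ = 15.166667. Dividing by the full population N = 91 gives P₁ = 0.167.

0.167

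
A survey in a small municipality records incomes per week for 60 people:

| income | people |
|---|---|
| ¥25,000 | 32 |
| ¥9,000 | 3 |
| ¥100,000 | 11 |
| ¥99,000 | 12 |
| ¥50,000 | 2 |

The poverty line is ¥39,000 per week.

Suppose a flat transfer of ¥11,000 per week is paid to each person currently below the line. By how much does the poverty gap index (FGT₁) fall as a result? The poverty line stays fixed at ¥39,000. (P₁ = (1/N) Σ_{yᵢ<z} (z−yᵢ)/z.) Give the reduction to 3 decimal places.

Before: below the line — 3×¥9,000, 32×¥25,000; poverty gap index (FGT₁) = 0.22991.
After the ¥11,000 transfer: below the line — 3×¥20,000, 32×¥36,000; poverty gap index (FGT₁) = 0.06538.
Reduction = 0.22991 − 0.06538 = 0.165.

0.165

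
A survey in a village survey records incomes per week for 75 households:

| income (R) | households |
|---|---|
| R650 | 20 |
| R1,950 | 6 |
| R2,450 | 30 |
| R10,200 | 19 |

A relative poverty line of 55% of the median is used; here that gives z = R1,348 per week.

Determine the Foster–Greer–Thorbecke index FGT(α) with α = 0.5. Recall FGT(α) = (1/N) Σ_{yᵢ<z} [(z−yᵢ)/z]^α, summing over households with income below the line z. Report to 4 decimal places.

Incomes under z: 20×R650 (q = 20 of N = 75).
Shortfall ratios: (1348−650)/1348 = 0.5178 (×20).
Raised to α = 0.5: 0.71959 (×20).
Sum = 14.391722; FGT(0.5) = 14.391722 / 75 = 0.1919.

0.1919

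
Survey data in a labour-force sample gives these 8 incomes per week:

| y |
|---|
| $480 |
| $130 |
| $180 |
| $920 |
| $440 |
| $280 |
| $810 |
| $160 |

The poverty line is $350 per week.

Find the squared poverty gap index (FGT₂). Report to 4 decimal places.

0.1207

Incomes under z: $130, $160, $180, $280 (q = 4 of N = 8).
Shortfall ratios: (350−130)/350 = 0.6286; (350−160)/350 = 0.5429; (350−180)/350 = 0.4857; (350−280)/350 = 0.2000.
Squared: 0.3951; 0.2947; 0.2359; 0.0400.
Sum = 0.965714; P₂ = 0.965714 / 8 = 0.1207.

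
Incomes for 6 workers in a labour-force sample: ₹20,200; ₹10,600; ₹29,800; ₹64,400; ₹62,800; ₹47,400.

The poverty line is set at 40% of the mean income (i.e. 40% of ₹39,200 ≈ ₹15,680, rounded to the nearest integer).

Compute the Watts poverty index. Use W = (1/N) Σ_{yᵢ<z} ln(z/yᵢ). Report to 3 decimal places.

0.065

Poor units: ₹10,600 (q = 1 of N = 6).
Log shortfalls: ln(15680/10600) = 0.3915.
W = 0.391532 / 6 = 0.065.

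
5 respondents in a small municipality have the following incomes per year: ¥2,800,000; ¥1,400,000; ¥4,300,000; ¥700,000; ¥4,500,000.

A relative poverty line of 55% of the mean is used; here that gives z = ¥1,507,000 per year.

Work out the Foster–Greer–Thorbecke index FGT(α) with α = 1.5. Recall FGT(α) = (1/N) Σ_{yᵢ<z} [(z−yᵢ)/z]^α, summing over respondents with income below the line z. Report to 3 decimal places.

0.082

Below z: ¥700,000, ¥1,400,000 (q = 2 of N = 5).
Gap ratios (z−y)/z: (1507000−700000)/1507000 = 0.5355; (1507000−1400000)/1507000 = 0.0710.
Raised to α = 1.5: 0.39187; 0.01892.
Sum = 0.410788; FGT(1.5) = 0.410788 / 5 = 0.082.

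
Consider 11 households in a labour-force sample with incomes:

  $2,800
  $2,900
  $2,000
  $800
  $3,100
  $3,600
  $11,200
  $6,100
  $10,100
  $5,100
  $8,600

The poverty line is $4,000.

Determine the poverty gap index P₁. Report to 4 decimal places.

Poor units: $800, $2,000, $2,800, $2,900, $3,100, $3,600 (q = 6 of N = 11).
Relative gaps: (4000−800)/4000 = 0.8000; (4000−2000)/4000 = 0.5000; (4000−2800)/4000 = 0.3000; (4000−2900)/4000 = 0.2750; (4000−3100)/4000 = 0.2250; (4000−3600)/4000 = 0.1000.
Sum of shortfalls = 2.200000; P₁ averages over all N: 2.200000 / 11 = 0.2000.

0.2000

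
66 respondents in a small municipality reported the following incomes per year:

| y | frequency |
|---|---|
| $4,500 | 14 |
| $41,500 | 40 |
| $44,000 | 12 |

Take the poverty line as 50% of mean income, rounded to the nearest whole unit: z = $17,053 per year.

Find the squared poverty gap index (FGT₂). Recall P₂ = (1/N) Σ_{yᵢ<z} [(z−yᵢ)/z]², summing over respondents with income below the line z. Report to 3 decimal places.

0.115

Below the line: 14×$4,500 (q = 14 of N = 66).
Normalized shortfalls: (17053−4500)/17053 = 0.7361 (×14).
Squared: 0.5419 (×14).
Sum = 7.586151; P₂ = 7.586151 / 66 = 0.115.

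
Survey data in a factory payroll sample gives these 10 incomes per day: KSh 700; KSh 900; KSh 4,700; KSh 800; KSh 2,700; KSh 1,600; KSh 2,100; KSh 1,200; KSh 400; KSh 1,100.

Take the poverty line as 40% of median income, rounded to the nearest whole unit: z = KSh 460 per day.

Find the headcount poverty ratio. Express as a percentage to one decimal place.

1 of the 10 families have income below KSh 460.
H = 1/10 = 10.0%.

10.0%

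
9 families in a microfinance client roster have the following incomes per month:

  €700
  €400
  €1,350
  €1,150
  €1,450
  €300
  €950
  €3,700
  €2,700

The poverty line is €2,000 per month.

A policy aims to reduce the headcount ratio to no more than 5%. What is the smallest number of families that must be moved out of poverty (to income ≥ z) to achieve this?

7 of the 9 families are poor, so H = 7/9 = 0.778.
A headcount ratio of at most 5% allows at most ⌊0.05 × 9⌋ = 0 poor families.
So at least 7 − 0 = 7 must be lifted.

7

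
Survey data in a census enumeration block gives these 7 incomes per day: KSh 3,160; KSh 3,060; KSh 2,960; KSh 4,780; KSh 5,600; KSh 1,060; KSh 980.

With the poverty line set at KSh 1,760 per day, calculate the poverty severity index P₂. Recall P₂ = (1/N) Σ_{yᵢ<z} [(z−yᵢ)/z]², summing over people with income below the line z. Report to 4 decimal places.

Below the line: KSh 980, KSh 1,060 (q = 2 of N = 7).
Normalized shortfalls: (1760−980)/1760 = 0.4432; (1760−1060)/1760 = 0.3977.
Squared: 0.1964; 0.1582.
Sum = 0.354597; P₂ = 0.354597 / 7 = 0.0507.

0.0507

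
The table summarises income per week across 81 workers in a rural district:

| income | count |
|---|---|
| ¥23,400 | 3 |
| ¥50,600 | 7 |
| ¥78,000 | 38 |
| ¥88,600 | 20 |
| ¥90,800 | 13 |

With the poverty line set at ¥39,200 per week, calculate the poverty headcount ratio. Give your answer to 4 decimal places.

0.0370

3 of the 81 workers have income below ¥39,200.
H = 3/81 = 0.0370.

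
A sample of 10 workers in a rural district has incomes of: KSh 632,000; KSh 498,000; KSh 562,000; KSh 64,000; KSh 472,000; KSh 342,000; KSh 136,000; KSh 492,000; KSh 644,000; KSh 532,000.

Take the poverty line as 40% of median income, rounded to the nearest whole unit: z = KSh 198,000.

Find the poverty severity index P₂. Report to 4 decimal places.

Poor units: KSh 64,000, KSh 136,000 (q = 2 of N = 10).
Relative gaps: (198000−64000)/198000 = 0.6768; (198000−136000)/198000 = 0.3131.
Squared: 0.4580; 0.0981.
Sum = 0.556066; P₂ = 0.556066 / 10 = 0.0556.

0.0556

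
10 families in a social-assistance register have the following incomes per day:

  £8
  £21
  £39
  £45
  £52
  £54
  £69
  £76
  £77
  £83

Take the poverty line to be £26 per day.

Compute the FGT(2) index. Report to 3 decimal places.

0.052

Below z: £8, £21 (q = 2 of N = 10).
Relative gaps: (26−8)/26 = 0.6923; (26−21)/26 = 0.1923.
Squared: 0.4793; 0.0370.
Sum = 0.516272; P₂ = 0.516272 / 10 = 0.052.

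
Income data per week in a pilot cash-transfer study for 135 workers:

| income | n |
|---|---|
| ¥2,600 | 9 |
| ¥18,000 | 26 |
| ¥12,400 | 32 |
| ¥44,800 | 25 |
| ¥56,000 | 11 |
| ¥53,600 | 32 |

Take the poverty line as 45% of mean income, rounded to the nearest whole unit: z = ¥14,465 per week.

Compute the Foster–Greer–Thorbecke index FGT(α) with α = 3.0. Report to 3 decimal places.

0.037

Incomes under z: 9×¥2,600, 32×¥12,400 (q = 41 of N = 135).
Gap ratios (z−y)/z: (14465−2600)/14465 = 0.8203 (×9); (14465−12400)/14465 = 0.1428 (×32).
Raised to α = 3.0: 0.55188 (×9); 0.00291 (×32).
Sum = 5.060058; FGT(3.0) = 5.060058 / 135 = 0.037.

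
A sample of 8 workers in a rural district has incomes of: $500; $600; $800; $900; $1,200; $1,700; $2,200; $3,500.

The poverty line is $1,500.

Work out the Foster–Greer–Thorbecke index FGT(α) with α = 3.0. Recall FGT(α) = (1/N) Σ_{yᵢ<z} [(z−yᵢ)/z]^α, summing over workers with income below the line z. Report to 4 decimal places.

0.0857

Below the line: $500, $600, $800, $900, $1,200 (q = 5 of N = 8).
Shortfall ratios: (1500−500)/1500 = 0.6667; (1500−600)/1500 = 0.6000; (1500−800)/1500 = 0.4667; (1500−900)/1500 = 0.4000; (1500−1200)/1500 = 0.2000.
Raised to α = 3.0: 0.29630; 0.21600; 0.10163; 0.06400; 0.00800.
Sum = 0.685926; FGT(3.0) = 0.685926 / 8 = 0.0857.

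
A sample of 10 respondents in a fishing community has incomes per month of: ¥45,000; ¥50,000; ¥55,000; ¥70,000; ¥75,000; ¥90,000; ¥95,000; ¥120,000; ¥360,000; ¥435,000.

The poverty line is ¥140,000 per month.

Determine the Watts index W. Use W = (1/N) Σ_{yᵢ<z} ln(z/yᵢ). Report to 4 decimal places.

0.5400

Incomes under z: ¥45,000, ¥50,000, ¥55,000, ¥70,000, ¥75,000, ¥90,000, ¥95,000, ¥120,000 (q = 8 of N = 10).
Log shortfalls: ln(140000/45000) = 1.1350; ln(140000/50000) = 1.0296; ln(140000/55000) = 0.9343; ln(140000/70000) = 0.6931; ln(140000/75000) = 0.6242; ln(140000/90000) = 0.4418; ln(140000/95000) = 0.3878; ln(140000/120000) = 0.1542.
W = 5.399959 / 10 = 0.5400.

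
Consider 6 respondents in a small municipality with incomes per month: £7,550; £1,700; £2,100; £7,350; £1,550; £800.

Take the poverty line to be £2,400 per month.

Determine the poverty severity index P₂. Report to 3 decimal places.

Below z: £800, £1,550, £1,700, £2,100 (q = 4 of N = 6).
Relative gaps: (2400−800)/2400 = 0.6667; (2400−1550)/2400 = 0.3542; (2400−1700)/2400 = 0.2917; (2400−2100)/2400 = 0.1250.
Squared: 0.4444; 0.1254; 0.0851; 0.0156.
Sum = 0.670573; P₂ = 0.670573 / 6 = 0.112.

0.112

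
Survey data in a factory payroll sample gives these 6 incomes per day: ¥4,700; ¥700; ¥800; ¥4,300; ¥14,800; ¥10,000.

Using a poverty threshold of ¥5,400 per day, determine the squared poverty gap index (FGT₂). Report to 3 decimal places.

Below the line: ¥700, ¥800, ¥4,300, ¥4,700 (q = 4 of N = 6).
Shortfall ratios: (5400−700)/5400 = 0.8704; (5400−800)/5400 = 0.8519; (5400−4300)/5400 = 0.2037; (5400−4700)/5400 = 0.1296.
Squared: 0.7575; 0.7257; 0.0415; 0.0168.
Sum = 1.541495; P₂ = 1.541495 / 6 = 0.257.

0.257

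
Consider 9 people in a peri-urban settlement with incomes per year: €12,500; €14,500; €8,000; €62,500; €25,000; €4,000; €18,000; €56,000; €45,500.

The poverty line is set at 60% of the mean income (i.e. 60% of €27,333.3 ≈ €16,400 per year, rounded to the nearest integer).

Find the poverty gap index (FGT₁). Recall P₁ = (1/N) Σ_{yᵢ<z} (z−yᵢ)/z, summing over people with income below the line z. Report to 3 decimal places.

Poor units: €4,000, €8,000, €12,500, €14,500 (q = 4 of N = 9).
Relative gaps: (16400−4000)/16400 = 0.7561; (16400−8000)/16400 = 0.5122; (16400−12500)/16400 = 0.2378; (16400−14500)/16400 = 0.1159.
Σ = 1.621951. Dividing by the full population N = 9 gives P₁ = 0.180.

0.180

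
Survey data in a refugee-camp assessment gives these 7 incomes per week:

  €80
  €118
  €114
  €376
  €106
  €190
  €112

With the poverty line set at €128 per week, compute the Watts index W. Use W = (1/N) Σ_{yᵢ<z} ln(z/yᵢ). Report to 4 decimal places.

Below the line: €80, €106, €112, €114, €118 (q = 5 of N = 7).
ln(z/y) terms: ln(128/80) = 0.4700; ln(128/106) = 0.1886; ln(128/112) = 0.1335; ln(128/114) = 0.1158; ln(128/118) = 0.0813.
W = 0.989304 / 7 = 0.1413.

0.1413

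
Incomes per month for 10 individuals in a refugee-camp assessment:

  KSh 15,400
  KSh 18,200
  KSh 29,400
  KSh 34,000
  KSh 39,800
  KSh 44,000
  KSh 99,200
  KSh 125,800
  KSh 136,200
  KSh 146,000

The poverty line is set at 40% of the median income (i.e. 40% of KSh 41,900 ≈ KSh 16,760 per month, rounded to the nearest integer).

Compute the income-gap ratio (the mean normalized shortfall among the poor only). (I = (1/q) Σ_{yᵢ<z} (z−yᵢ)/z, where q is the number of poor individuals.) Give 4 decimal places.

0.0811

Poor units: KSh 15,400 (q = 1 of N = 10).
Shortfall ratios (z−y)/z: 0.0811; sum = 0.081146.
I averages over the q = 1 poor units only: 0.081146 / 1 = 0.0811.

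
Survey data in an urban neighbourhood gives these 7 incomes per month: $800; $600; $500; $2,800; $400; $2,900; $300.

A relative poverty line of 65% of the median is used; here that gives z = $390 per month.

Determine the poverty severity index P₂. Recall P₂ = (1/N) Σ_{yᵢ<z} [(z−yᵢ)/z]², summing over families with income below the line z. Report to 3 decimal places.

0.008

Below the line: $300 (q = 1 of N = 7).
Gap ratios (z−y)/z: (390−300)/390 = 0.2308.
Squared: 0.0533.
Sum = 0.053254; P₂ = 0.053254 / 7 = 0.008.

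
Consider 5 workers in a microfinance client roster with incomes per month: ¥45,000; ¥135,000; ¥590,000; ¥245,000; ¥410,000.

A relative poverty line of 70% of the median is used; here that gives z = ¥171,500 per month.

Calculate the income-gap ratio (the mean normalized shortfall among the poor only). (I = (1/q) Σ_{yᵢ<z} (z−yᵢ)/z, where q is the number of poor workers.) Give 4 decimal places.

Poor units: ¥45,000, ¥135,000 (q = 2 of N = 5).
Shortfall ratios (z−y)/z: 0.7376, 0.2128; sum = 0.950437.
I averages over the q = 2 poor units only: 0.950437 / 2 = 0.4752.

0.4752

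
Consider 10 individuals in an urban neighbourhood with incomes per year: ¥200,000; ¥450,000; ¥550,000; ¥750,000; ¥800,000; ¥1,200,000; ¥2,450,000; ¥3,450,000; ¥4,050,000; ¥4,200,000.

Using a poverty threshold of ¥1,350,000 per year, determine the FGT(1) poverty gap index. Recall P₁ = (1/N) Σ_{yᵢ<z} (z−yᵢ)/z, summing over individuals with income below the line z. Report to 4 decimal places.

0.3074

Below the line: ¥200,000, ¥450,000, ¥550,000, ¥750,000, ¥800,000, ¥1,200,000 (q = 6 of N = 10).
Normalized shortfalls: (1350000−200000)/1350000 = 0.8519; (1350000−450000)/1350000 = 0.6667; (1350000−550000)/1350000 = 0.5926; (1350000−750000)/1350000 = 0.4444; (1350000−800000)/1350000 = 0.4074; (1350000−1200000)/1350000 = 0.1111.
Sum of shortfalls = 3.074074; P₁ averages over all N: 3.074074 / 10 = 0.3074.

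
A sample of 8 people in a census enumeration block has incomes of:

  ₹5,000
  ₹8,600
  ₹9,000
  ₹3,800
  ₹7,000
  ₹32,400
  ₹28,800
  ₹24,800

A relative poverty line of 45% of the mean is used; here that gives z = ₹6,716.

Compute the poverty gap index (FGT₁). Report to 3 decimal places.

Poor units: ₹3,800, ₹5,000 (q = 2 of N = 8).
Normalized shortfalls: (6716−3800)/6716 = 0.4342; (6716−5000)/6716 = 0.2555.
Σ = 0.689696. Dividing by the full population N = 8 gives P₁ = 0.086.

0.086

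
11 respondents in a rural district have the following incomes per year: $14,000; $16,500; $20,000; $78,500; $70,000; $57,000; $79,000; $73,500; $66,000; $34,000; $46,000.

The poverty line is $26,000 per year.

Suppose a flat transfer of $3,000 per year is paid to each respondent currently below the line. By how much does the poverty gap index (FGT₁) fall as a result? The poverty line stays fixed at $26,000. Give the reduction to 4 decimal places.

0.0315

Before: below the line — $14,000, $16,500, $20,000; poverty gap index (FGT₁) = 0.096154.
After the $3,000 transfer: below the line — $17,000, $19,500, $23,000; poverty gap index (FGT₁) = 0.064685.
Reduction = 0.096154 − 0.064685 = 0.0315.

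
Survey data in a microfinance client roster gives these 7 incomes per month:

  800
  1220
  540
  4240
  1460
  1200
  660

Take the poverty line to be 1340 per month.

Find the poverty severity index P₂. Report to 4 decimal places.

Incomes under z: 540, 660, 800, 1200, 1220 (q = 5 of N = 7).
Relative gaps: (1340−540)/1340 = 0.5970; (1340−660)/1340 = 0.5075; (1340−800)/1340 = 0.4030; (1340−1200)/1340 = 0.1045; (1340−1220)/1340 = 0.0896.
Squared: 0.3564; 0.2575; 0.1624; 0.0109; 0.0080.
Sum = 0.795277; P₂ = 0.795277 / 7 = 0.1136.

0.1136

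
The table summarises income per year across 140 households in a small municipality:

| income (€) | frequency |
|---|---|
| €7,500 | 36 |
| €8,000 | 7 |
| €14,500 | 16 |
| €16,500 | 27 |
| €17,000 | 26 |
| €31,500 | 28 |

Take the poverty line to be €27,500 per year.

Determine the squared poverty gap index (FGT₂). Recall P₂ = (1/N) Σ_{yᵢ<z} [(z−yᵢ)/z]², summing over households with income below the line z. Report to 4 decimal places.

Incomes under z: 36×€7,500, 7×€8,000, 16×€14,500, 27×€16,500, 26×€17,000 (q = 112 of N = 140).
Relative gaps: (27500−7500)/27500 = 0.7273 (×36); (27500−8000)/27500 = 0.7091 (×7); (27500−14500)/27500 = 0.4727 (×16); (27500−16500)/27500 = 0.4000 (×27); (27500−17000)/27500 = 0.3818 (×26).
Squared: 0.5289 (×36); 0.5028 (×7); 0.2235 (×16); 0.1600 (×27); 0.1458 (×26).
Sum = 34.246942; P₂ = 34.246942 / 140 = 0.2446.

0.2446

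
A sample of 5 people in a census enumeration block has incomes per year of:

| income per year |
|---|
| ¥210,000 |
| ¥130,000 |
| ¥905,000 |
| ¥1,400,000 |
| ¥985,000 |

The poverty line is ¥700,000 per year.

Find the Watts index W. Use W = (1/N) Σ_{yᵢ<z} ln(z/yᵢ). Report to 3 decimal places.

Poor units: ¥130,000, ¥210,000 (q = 2 of N = 5).
ln(z/y) terms: ln(700000/130000) = 1.6835; ln(700000/210000) = 1.2040.
W = 2.887519 / 5 = 0.578.

0.578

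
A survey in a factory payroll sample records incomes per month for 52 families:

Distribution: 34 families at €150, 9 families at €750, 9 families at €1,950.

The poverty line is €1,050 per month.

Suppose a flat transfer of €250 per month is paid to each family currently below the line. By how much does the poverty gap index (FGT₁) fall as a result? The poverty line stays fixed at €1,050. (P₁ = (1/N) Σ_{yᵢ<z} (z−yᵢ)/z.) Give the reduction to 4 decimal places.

0.1969

Before: below the line — 34×€150, 9×€750; poverty gap index (FGT₁) = 0.609890.
After the €250 transfer: below the line — 34×€400, 9×€1,000; poverty gap index (FGT₁) = 0.413004.
Reduction = 0.609890 − 0.413004 = 0.1969.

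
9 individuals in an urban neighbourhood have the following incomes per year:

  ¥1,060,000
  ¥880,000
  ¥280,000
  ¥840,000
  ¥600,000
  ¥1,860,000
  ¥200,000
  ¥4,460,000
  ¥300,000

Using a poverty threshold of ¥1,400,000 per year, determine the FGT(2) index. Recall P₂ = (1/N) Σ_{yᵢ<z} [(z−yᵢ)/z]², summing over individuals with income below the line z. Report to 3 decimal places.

Poor units: ¥200,000, ¥280,000, ¥300,000, ¥600,000, ¥840,000, ¥880,000, ¥1,060,000 (q = 7 of N = 9).
Gap ratios (z−y)/z: (1400000−200000)/1400000 = 0.8571; (1400000−280000)/1400000 = 0.8000; (1400000−300000)/1400000 = 0.7857; (1400000−600000)/1400000 = 0.5714; (1400000−840000)/1400000 = 0.4000; (1400000−880000)/1400000 = 0.3714; (1400000−1060000)/1400000 = 0.2429.
Squared: 0.7347; 0.6400; 0.6173; 0.3265; 0.1600; 0.1380; 0.0590.
Sum = 2.675510; P₂ = 2.675510 / 9 = 0.297.

0.297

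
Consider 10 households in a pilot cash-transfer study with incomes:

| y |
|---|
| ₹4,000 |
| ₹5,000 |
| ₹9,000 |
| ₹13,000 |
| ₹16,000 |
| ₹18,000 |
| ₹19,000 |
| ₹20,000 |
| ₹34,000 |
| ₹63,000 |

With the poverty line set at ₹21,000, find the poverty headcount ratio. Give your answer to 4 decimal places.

8 of the 10 households have income below ₹21,000.
H = 8/10 = 0.8000.

0.8000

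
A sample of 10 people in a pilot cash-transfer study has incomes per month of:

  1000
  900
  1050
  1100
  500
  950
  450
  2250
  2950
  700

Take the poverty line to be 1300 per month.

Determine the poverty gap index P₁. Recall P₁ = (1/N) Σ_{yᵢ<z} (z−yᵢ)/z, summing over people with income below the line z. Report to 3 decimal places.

0.288

Below z: 450, 500, 700, 900, 950, 1000, 1050, 1100 (q = 8 of N = 10).
Gap ratios (z−y)/z: (1300−450)/1300 = 0.6538; (1300−500)/1300 = 0.6154; (1300−700)/1300 = 0.4615; (1300−900)/1300 = 0.3077; (1300−950)/1300 = 0.2692; (1300−1000)/1300 = 0.2308; (1300−1050)/1300 = 0.1923; (1300−1100)/1300 = 0.1538.
Σ = 2.884615. Dividing by the full population N = 10 gives P₁ = 0.288.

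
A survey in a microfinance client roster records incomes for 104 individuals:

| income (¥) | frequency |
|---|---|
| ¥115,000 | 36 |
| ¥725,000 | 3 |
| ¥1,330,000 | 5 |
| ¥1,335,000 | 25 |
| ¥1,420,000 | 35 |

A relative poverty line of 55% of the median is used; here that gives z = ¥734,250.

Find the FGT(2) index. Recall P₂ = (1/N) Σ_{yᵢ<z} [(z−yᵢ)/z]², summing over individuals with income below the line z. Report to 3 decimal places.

0.246

Below z: 36×¥115,000, 3×¥725,000 (q = 39 of N = 104).
Gap ratios (z−y)/z: (734250−115000)/734250 = 0.8434 (×36); (734250−725000)/734250 = 0.0126 (×3).
Squared: 0.7113 (×36); 0.0002 (×3).
Sum = 25.606764; P₂ = 25.606764 / 104 = 0.246.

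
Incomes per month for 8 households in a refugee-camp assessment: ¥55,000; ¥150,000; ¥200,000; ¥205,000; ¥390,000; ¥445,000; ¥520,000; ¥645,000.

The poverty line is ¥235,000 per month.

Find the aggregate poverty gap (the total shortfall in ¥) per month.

Below z: ¥55,000, ¥150,000, ¥200,000, ¥205,000 (q = 4 of N = 8).
Individual gaps: 235000−55000 = 180000; 235000−150000 = 85000; 235000−200000 = 35000; 235000−205000 = 30000.
Aggregate gap = ¥330,000.

¥330,000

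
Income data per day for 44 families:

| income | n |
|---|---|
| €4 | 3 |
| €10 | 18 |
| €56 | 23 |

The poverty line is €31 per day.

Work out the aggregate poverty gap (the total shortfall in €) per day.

Poor units: 3×€4, 18×€10 (q = 21 of N = 44).
Individual gaps: 3×(31−4) = 81; 18×(31−10) = 378.
Aggregate gap = €459.

€459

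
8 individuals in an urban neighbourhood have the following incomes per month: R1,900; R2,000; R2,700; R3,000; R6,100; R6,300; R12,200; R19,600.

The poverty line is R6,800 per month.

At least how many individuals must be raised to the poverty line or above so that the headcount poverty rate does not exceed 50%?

Currently q = 6 of N = 8 are below the line (H = 0.750).
A headcount ratio of at most 50% allows at most ⌊0.50 × 8⌋ = 4 poor individuals.
So at least 6 − 4 = 2 must be lifted.

2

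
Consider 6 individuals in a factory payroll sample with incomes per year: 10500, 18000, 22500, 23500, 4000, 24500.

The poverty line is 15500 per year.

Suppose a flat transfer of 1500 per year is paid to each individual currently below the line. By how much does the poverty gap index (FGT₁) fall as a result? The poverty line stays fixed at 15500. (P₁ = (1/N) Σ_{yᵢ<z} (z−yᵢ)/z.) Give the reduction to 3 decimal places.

Before: below the line — 4000, 10500; poverty gap index (FGT₁) = 0.17742.
After the 1500 transfer: below the line — 5500, 12000; poverty gap index (FGT₁) = 0.14516.
Reduction = 0.17742 − 0.14516 = 0.032.

0.032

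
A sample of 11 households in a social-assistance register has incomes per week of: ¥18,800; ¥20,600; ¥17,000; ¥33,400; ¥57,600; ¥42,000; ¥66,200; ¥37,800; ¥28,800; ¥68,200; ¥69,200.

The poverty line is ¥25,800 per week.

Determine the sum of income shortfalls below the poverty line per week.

¥21,000

Below z: ¥17,000, ¥18,800, ¥20,600 (q = 3 of N = 11).
Individual gaps: 25800−17000 = 8800; 25800−18800 = 7000; 25800−20600 = 5200.
Aggregate gap = ¥21,000.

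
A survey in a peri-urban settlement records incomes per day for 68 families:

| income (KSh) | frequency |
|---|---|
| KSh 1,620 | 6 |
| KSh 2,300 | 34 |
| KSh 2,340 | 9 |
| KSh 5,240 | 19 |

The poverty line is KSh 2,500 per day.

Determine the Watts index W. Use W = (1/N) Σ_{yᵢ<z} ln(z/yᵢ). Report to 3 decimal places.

Below z: 6×KSh 1,620, 34×KSh 2,300, 9×KSh 2,340 (q = 49 of N = 68).
Log shortfalls: ln(2500/1620) = 0.4339 (×6); ln(2500/2300) = 0.0834 (×34); ln(2500/2340) = 0.0661 (×9).
W = 6.033420 / 68 = 0.089.

0.089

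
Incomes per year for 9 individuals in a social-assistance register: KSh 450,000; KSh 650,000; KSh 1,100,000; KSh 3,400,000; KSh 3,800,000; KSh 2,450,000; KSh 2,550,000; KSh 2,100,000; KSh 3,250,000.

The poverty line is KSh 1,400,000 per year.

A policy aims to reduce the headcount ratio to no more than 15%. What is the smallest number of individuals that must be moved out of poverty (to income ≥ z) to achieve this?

3 of the 9 individuals are poor, so H = 3/9 = 0.333.
A headcount ratio of at most 15% allows at most ⌊0.15 × 9⌋ = 1 poor individuals.
So at least 3 − 1 = 2 must be lifted.

2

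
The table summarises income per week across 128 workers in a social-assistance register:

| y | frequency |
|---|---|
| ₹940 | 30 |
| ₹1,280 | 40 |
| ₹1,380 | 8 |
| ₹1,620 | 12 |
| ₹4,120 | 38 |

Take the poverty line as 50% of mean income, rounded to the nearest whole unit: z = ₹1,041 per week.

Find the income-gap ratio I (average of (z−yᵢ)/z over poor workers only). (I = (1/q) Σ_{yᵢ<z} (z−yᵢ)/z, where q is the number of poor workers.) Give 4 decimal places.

Poor units: 30×₹940 (q = 30 of N = 128).
Relative gaps: 0.0970 (×30); sum = 2.910663.
I averages over the q = 30 poor units only: 2.910663 / 30 = 0.0970.

0.0970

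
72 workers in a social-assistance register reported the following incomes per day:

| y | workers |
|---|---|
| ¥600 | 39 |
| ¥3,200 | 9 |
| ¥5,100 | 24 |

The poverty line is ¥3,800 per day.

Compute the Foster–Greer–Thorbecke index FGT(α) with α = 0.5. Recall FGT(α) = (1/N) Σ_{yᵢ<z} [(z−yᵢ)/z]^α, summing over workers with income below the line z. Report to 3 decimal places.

0.547

Below z: 39×¥600, 9×¥3,200 (q = 48 of N = 72).
Shortfall ratios: (3800−600)/3800 = 0.8421 (×39); (3800−3200)/3800 = 0.1579 (×9).
Raised to α = 0.5: 0.91766 (×39); 0.39736 (×9).
Sum = 39.365092; FGT(0.5) = 39.365092 / 72 = 0.547.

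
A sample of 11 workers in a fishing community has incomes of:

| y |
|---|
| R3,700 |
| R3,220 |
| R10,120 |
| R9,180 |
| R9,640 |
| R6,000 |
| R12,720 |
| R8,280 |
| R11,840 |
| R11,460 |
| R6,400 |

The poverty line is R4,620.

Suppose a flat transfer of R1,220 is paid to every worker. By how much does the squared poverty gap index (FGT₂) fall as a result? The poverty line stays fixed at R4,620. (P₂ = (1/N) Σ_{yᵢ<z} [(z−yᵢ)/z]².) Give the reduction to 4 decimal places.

0.0118

Before: below the line — R3,220, R3,700; squared poverty gap index (FGT₂) = 0.011953.
After the R1,220 transfer: below the line — R4,440; squared poverty gap index (FGT₂) = 0.000138.
Reduction = 0.011953 − 0.000138 = 0.0118.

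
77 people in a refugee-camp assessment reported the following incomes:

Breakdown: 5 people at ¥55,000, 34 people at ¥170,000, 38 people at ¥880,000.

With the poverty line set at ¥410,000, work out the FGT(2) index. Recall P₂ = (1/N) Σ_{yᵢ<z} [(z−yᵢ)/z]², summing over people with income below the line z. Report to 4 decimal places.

0.2000

Incomes under z: 5×¥55,000, 34×¥170,000 (q = 39 of N = 77).
Gap ratios (z−y)/z: (410000−55000)/410000 = 0.8659 (×5); (410000−170000)/410000 = 0.5854 (×34).
Squared: 0.7497 (×5); 0.3427 (×34).
Sum = 15.398721; P₂ = 15.398721 / 77 = 0.2000.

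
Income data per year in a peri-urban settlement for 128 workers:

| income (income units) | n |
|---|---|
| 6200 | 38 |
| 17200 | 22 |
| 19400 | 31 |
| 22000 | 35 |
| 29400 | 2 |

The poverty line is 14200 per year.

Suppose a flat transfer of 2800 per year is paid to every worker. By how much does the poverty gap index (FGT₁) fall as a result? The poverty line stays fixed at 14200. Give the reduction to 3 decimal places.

Before: below the line — 38×6200; poverty gap index (FGT₁) = 0.16725.
After the 2800 transfer: below the line — 38×9000; poverty gap index (FGT₁) = 0.10871.
Reduction = 0.16725 − 0.10871 = 0.059.

0.059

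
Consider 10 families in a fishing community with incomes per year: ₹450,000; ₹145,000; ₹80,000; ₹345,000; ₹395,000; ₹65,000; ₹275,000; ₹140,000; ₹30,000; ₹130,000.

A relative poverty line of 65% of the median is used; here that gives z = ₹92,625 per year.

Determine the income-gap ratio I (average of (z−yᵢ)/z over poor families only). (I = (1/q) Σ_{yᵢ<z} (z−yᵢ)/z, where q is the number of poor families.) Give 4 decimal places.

Below the line: ₹30,000, ₹65,000, ₹80,000 (q = 3 of N = 10).
Shortfall ratios (z−y)/z: 0.6761, 0.2982, 0.1363; sum = 1.110661.
I averages over the q = 3 poor units only: 1.110661 / 3 = 0.3702.

0.3702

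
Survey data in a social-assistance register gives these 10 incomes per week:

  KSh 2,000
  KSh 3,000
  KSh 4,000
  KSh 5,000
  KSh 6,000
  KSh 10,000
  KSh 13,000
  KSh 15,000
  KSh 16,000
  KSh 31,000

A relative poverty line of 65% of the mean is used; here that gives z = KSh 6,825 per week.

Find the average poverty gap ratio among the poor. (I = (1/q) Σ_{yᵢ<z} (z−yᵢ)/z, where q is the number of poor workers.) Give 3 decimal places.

Incomes under z: KSh 2,000, KSh 3,000, KSh 4,000, KSh 5,000, KSh 6,000 (q = 5 of N = 10).
Relative gaps: 0.7070, 0.5604, 0.4139, 0.2674, 0.1209; sum = 2.069597.
I averages over the q = 5 poor units only: 2.069597 / 5 = 0.414.

0.414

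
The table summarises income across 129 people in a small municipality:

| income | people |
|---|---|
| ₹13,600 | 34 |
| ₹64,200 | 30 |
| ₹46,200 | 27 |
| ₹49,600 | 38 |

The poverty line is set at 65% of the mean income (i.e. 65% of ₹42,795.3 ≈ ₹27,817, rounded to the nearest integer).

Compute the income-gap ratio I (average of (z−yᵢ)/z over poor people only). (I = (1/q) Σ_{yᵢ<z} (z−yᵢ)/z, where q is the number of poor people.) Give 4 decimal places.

0.5111

Below the line: 34×₹13,600 (q = 34 of N = 129).
Relative gaps: 0.5111 (×34); sum = 17.377072.
I averages over the q = 34 poor units only: 17.377072 / 34 = 0.5111.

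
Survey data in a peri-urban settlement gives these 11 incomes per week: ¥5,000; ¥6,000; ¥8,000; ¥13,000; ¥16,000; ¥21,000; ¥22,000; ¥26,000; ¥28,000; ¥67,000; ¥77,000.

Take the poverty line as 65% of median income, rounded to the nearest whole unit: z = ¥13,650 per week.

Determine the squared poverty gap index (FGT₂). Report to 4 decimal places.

Below z: ¥5,000, ¥6,000, ¥8,000, ¥13,000 (q = 4 of N = 11).
Normalized shortfalls: (13650−5000)/13650 = 0.6337; (13650−6000)/13650 = 0.5604; (13650−8000)/13650 = 0.4139; (13650−13000)/13650 = 0.0476.
Squared: 0.4016; 0.3141; 0.1713; 0.0023.
Sum = 0.889265; P₂ = 0.889265 / 11 = 0.0808.

0.0808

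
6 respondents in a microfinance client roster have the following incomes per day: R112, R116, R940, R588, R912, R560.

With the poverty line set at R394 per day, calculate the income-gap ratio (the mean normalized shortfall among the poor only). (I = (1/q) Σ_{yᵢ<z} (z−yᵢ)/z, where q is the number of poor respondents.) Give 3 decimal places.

Incomes under z: R112, R116 (q = 2 of N = 6).
Shortfall ratios (z−y)/z: 0.7157, 0.7056; sum = 1.421320.
The income-gap ratio divides by q (the poor only): 1.421320 / 2 = 0.711.

0.711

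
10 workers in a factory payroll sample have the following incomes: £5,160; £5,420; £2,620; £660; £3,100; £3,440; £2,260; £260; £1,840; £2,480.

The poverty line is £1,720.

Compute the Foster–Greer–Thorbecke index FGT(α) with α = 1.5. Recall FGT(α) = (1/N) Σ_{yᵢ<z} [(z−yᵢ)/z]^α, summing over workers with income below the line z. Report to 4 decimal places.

0.1266

Poor units: £260, £660 (q = 2 of N = 10).
Relative gaps: (1720−260)/1720 = 0.8488; (1720−660)/1720 = 0.6163.
Raised to α = 1.5: 0.78205; 0.48380.
Sum = 1.265854; FGT(1.5) = 1.265854 / 10 = 0.1266.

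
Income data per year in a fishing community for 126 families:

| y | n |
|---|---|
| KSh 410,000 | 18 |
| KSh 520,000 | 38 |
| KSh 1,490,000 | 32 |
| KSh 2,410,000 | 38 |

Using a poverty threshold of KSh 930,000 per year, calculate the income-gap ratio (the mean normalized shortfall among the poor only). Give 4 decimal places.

Below the line: 18×KSh 410,000, 38×KSh 520,000 (q = 56 of N = 126).
Relative gaps: 0.5591 (×18), 0.4409 (×38); sum = 26.817204.
The income-gap ratio divides by q (the poor only): 26.817204 / 56 = 0.4789.

0.4789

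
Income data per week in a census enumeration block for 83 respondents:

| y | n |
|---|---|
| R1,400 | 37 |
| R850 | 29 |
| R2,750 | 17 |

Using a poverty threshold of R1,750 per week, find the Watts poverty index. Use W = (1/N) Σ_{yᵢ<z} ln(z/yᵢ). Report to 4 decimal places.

0.3518

Below the line: 29×R850, 37×R1,400 (q = 66 of N = 83).
ln(z/y) terms: ln(1750/850) = 0.7221 (×29); ln(1750/1400) = 0.2231 (×37).
W = 29.198218 / 83 = 0.3518.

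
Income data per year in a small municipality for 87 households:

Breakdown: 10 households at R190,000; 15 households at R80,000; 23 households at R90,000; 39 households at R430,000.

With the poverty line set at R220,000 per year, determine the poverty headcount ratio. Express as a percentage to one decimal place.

55.2%

48 of the 87 households have income below R220,000.
H = 48/87 = 55.2%.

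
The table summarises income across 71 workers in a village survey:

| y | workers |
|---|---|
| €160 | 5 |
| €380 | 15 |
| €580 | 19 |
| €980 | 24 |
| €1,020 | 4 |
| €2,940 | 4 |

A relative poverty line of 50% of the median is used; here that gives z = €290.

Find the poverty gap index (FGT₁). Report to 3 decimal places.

0.032

Incomes under z: 5×€160 (q = 5 of N = 71).
Shortfall ratios: (290−160)/290 = 0.4483 (×5).
Σ = 2.241379. Dividing by the full population N = 71 gives P₁ = 0.032.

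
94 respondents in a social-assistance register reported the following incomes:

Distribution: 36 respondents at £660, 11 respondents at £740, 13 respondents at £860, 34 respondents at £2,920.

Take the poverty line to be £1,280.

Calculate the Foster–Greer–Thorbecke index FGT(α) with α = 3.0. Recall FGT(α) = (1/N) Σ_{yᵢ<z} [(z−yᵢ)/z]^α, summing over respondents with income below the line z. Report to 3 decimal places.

0.057

Poor units: 36×£660, 11×£740, 13×£860 (q = 60 of N = 94).
Gap ratios (z−y)/z: (1280−660)/1280 = 0.4844 (×36); (1280−740)/1280 = 0.4219 (×11); (1280−860)/1280 = 0.3281 (×13).
Raised to α = 3.0: 0.11364 (×36); 0.07508 (×11); 0.03533 (×13).
Sum = 5.376366; FGT(3.0) = 5.376366 / 94 = 0.057.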